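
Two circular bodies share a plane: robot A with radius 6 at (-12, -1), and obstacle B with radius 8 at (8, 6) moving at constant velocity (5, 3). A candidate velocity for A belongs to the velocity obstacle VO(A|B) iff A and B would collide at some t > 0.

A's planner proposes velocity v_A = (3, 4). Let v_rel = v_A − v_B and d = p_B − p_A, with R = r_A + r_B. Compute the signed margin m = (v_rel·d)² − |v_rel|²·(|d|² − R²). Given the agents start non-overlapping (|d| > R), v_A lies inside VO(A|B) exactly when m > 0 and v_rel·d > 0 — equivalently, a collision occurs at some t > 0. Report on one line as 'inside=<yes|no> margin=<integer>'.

d = (20, 7),  |d|² = 449;  R = 6+8 = 14,  c = 449−14² = 253
v_rel = (-2, 1),  |v_rel|² = 5;  v_rel·d = (-2)·(20) + (1)·(7) = -33
5·t² + 66·t + 253 = 0  ⇒  m = (-33)² − 5·253 = -176
m = -176 < 0,  v_rel·d = -33 < 0  ⇒  outside

inside=no margin=-176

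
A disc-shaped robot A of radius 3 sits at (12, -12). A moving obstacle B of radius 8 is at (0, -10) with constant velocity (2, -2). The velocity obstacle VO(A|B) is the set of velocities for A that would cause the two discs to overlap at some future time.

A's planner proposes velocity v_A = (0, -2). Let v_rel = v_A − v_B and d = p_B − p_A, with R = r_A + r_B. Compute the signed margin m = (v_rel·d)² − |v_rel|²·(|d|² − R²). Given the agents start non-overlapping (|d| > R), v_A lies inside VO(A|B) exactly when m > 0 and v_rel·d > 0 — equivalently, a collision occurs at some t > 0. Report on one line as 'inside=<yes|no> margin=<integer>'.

d = (-12, 2),  |d|² = 148;  R = 3+8 = 11,  c = 148−11² = 27
v_rel = (-2, 0),  |v_rel|² = 4;  v_rel·d = (-2)·(-12) + (0)·(2) = 24
4·t² − 48·t + 27 = 0  ⇒  m = 24² − 4·27 = 468
m = 468 > 0,  v_rel·d = 24 > 0  ⇒  inside

inside=yes margin=468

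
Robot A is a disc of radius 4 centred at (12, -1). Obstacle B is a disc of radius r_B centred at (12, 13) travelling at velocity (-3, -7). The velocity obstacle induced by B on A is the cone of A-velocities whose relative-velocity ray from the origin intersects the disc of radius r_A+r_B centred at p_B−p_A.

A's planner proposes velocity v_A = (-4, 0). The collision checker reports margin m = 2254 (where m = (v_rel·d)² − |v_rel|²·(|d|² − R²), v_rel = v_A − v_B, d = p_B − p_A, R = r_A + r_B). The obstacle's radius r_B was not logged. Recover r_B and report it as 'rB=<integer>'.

m = 2254
d = (0, 14);  v_rel = (-1, 7),  |v_rel|² = 50
v_rel×d = (-1)·(14) − (7)·(0) = -14
since m = R²·50 − (-14)²:  R² = (196 + 2254) / 50 = 49
R = √49 = 7  ⇒  r_B = 7 − 4 = 3

rB=3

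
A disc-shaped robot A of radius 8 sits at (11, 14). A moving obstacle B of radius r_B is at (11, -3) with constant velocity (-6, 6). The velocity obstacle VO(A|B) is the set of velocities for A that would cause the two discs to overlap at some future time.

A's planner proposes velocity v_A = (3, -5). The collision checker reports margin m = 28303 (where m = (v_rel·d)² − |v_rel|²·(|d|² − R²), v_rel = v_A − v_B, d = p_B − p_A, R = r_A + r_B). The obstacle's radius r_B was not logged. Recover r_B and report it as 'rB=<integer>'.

m = 28303
d = (0, -17);  v_rel = (9, -11),  |v_rel|² = 202
v_rel×d = (9)·(-17) − (-11)·(0) = -153
since m = R²·202 − (-153)²:  R² = (23409 + 28303) / 202 = 256
R = √256 = 16  ⇒  r_B = 16 − 8 = 8

rB=8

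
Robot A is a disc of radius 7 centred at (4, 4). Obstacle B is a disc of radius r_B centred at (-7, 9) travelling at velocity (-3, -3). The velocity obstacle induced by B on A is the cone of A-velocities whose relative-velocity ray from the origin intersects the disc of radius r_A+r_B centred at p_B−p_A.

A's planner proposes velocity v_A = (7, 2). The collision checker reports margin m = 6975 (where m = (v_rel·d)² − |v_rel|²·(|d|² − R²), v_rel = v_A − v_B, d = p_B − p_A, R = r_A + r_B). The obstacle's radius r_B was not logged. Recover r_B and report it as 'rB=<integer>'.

m = 6975
d = (-11, 5);  v_rel = (10, 5),  |v_rel|² = 125
v_rel×d = (10)·(5) − (5)·(-11) = 105
since m = R²·125 − 105²:  R² = (11025 + 6975) / 125 = 144
R = √144 = 12  ⇒  r_B = 12 − 7 = 5

rB=5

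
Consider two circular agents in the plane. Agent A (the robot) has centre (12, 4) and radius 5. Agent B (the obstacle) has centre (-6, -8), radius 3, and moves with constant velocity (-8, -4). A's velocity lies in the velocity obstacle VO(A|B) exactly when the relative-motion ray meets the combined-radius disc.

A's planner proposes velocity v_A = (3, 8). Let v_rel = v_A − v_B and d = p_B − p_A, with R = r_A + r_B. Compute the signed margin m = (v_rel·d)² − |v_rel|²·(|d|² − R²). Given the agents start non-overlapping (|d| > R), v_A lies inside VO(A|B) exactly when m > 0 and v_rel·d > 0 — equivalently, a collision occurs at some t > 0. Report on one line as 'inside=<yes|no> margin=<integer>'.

d = (-18, -12),  |d|² = 468;  R = 5+3 = 8,  c = 468−8² = 404
v_rel = (11, 12),  |v_rel|² = 265;  v_rel·d = (11)·(-18) + (12)·(-12) = -342
265·t² + 684·t + 404 = 0  ⇒  m = (-342)² − 265·404 = 9904
m = 9904 > 0,  v_rel·d = -342 < 0  ⇒  outside

inside=no margin=9904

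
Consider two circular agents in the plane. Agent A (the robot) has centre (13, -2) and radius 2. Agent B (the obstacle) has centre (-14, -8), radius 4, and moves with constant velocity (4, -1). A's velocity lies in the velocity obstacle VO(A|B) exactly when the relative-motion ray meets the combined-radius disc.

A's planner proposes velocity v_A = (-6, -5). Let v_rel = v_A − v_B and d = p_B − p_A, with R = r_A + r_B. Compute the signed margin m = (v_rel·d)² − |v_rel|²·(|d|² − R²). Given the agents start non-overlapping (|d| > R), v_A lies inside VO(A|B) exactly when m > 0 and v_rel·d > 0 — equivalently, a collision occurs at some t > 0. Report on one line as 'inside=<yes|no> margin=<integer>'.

d = (-27, -6),  |d|² = 765;  R = 2+4 = 6,  c = 765−6² = 729
v_rel = (-10, -4),  |v_rel|² = 116;  v_rel·d = (-10)·(-27) + (-4)·(-6) = 294
116·t² − 588·t + 729 = 0  ⇒  m = 294² − 116·729 = 1872
m = 1872 > 0,  v_rel·d = 294 > 0  ⇒  inside

inside=yes margin=1872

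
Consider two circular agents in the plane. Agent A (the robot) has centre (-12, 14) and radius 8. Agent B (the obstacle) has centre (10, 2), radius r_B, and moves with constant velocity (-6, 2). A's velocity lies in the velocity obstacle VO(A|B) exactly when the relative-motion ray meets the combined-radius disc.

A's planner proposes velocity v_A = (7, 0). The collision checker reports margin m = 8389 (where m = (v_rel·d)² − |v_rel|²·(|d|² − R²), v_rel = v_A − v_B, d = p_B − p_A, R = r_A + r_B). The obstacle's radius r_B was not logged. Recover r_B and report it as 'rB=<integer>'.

m = 8389
d = (22, -12);  v_rel = (13, -2),  |v_rel|² = 173
v_rel×d = (13)·(-12) − (-2)·(22) = -112
since m = R²·173 − (-112)²:  R² = (12544 + 8389) / 173 = 121
R = √121 = 11  ⇒  r_B = 11 − 8 = 3

rB=3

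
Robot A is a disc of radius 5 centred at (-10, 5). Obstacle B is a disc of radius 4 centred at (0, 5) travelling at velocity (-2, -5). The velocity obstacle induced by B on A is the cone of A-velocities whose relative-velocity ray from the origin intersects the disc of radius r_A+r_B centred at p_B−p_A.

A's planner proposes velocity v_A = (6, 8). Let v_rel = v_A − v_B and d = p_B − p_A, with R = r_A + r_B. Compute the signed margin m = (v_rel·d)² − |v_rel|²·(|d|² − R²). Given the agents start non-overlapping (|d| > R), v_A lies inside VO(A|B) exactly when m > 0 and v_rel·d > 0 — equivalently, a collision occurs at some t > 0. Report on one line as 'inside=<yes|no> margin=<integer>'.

d = (10, 0),  |d|² = 100;  R = 5+4 = 9,  c = 100−9² = 19
v_rel = (8, 13),  |v_rel|² = 233;  v_rel·d = (8)·(10) + (13)·(0) = 80
233·t² − 160·t + 19 = 0  ⇒  m = 80² − 233·19 = 1973
m = 1973 > 0,  v_rel·d = 80 > 0  ⇒  inside

inside=yes margin=1973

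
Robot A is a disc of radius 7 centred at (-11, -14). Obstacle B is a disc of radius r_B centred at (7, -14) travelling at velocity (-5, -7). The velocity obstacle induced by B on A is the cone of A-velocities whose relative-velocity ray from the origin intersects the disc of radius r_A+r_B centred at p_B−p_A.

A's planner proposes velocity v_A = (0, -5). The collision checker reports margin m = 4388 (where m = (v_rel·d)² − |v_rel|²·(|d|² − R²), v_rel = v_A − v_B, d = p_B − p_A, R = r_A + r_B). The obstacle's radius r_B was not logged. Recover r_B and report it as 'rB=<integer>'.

m = 4388
d = (18, 0);  v_rel = (5, 2),  |v_rel|² = 29
v_rel×d = (5)·(0) − (2)·(18) = -36
since m = R²·29 − (-36)²:  R² = (1296 + 4388) / 29 = 196
R = √196 = 14  ⇒  r_B = 14 − 7 = 7

rB=7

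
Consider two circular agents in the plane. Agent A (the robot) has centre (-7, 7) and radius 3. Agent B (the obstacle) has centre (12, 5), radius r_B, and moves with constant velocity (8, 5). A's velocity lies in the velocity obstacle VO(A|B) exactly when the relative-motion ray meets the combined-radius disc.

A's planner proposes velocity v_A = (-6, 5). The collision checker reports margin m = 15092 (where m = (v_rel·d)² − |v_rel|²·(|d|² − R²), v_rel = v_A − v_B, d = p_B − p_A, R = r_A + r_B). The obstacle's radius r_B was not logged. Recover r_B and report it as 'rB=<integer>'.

m = 15092
d = (19, -2);  v_rel = (-14, 0),  |v_rel|² = 196
v_rel×d = (-14)·(-2) − (0)·(19) = 28
since m = R²·196 − 28²:  R² = (784 + 15092) / 196 = 81
R = √81 = 9  ⇒  r_B = 9 − 3 = 6

rB=6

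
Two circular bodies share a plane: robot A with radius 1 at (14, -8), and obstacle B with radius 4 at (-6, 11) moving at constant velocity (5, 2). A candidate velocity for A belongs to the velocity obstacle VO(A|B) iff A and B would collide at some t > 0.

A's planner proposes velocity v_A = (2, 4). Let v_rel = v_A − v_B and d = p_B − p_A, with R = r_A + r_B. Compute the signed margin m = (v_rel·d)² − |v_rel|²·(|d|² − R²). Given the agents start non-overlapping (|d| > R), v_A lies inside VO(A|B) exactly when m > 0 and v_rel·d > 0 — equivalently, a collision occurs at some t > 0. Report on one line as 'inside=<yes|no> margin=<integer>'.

d = (-20, 19),  |d|² = 761;  R = 1+4 = 5,  c = 761−5² = 736
v_rel = (-3, 2),  |v_rel|² = 13;  v_rel·d = (-3)·(-20) + (2)·(19) = 98
13·t² − 196·t + 736 = 0  ⇒  m = 98² − 13·736 = 36
m = 36 > 0,  v_rel·d = 98 > 0  ⇒  inside

inside=yes margin=36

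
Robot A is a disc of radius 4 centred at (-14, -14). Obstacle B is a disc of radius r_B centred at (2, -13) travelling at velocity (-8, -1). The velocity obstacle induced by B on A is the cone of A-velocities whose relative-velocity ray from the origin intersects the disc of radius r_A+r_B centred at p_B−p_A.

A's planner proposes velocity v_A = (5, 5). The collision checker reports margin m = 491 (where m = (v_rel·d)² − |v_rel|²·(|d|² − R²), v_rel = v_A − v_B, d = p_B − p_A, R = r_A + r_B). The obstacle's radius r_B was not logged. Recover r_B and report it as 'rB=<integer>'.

m = 491
d = (16, 1);  v_rel = (13, 6),  |v_rel|² = 205
v_rel×d = (13)·(1) − (6)·(16) = -83
since m = R²·205 − (-83)²:  R² = (6889 + 491) / 205 = 36
R = √36 = 6  ⇒  r_B = 6 − 4 = 2

rB=2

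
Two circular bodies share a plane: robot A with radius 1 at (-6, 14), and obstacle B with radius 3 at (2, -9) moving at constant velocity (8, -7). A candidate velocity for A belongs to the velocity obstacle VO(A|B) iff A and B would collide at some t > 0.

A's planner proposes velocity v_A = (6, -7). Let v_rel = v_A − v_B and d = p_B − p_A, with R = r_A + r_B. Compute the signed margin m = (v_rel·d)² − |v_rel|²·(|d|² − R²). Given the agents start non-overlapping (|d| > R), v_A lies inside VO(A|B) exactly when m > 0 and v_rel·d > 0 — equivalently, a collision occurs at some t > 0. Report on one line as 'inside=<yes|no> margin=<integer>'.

d = (8, -23),  |d|² = 593;  R = 1+3 = 4,  c = 593−4² = 577
v_rel = (-2, 0),  |v_rel|² = 4;  v_rel·d = (-2)·(8) + (0)·(-23) = -16
4·t² + 32·t + 577 = 0  ⇒  m = (-16)² − 4·577 = -2052
m = -2052 < 0,  v_rel·d = -16 < 0  ⇒  outside

inside=no margin=-2052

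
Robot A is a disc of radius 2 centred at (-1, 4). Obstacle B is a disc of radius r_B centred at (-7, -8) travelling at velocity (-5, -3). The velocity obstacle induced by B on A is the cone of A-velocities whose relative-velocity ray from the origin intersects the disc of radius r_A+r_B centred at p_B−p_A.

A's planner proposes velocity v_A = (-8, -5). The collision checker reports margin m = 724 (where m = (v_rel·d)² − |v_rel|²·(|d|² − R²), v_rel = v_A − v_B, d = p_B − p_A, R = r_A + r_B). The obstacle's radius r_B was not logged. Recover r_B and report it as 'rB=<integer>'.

m = 724
d = (-6, -12);  v_rel = (-3, -2),  |v_rel|² = 13
v_rel×d = (-3)·(-12) − (-2)·(-6) = 24
since m = R²·13 − 24²:  R² = (576 + 724) / 13 = 100
R = √100 = 10  ⇒  r_B = 10 − 2 = 8

rB=8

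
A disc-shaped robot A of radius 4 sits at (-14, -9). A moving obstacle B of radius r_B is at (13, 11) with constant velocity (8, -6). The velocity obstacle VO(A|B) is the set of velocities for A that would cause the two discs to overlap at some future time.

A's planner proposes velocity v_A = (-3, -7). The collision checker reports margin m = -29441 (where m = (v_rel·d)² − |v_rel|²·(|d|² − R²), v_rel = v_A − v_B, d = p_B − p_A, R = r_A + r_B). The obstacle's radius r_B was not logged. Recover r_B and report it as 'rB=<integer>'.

m = -29441
d = (27, 20);  v_rel = (-11, -1),  |v_rel|² = 122
v_rel×d = (-11)·(20) − (-1)·(27) = -193
since m = R²·122 − (-193)²:  R² = (37249 + -29441) / 122 = 64
R = √64 = 8  ⇒  r_B = 8 − 4 = 4

rB=4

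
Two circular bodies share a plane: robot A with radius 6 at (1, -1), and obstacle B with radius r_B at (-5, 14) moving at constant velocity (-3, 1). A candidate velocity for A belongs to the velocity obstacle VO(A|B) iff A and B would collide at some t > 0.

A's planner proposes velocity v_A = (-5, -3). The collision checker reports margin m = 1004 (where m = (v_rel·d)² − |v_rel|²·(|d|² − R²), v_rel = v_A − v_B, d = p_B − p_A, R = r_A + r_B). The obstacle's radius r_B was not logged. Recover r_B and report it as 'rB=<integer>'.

m = 1004
d = (-6, 15);  v_rel = (-2, -4),  |v_rel|² = 20
v_rel×d = (-2)·(15) − (-4)·(-6) = -54
since m = R²·20 − (-54)²:  R² = (2916 + 1004) / 20 = 196
R = √196 = 14  ⇒  r_B = 14 − 6 = 8

rB=8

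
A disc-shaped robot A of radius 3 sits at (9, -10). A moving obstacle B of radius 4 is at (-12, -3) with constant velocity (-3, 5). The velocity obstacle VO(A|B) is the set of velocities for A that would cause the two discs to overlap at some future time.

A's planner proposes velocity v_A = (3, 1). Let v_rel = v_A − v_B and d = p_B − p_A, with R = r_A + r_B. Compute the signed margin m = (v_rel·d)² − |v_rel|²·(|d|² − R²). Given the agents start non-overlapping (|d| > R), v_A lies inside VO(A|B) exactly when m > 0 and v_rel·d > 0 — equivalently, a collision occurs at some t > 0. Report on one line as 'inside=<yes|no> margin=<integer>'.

d = (-21, 7),  |d|² = 490;  R = 3+4 = 7,  c = 490−7² = 441
v_rel = (6, -4),  |v_rel|² = 52;  v_rel·d = (6)·(-21) + (-4)·(7) = -154
52·t² + 308·t + 441 = 0  ⇒  m = (-154)² − 52·441 = 784
m = 784 > 0,  v_rel·d = -154 < 0  ⇒  outside

inside=no margin=784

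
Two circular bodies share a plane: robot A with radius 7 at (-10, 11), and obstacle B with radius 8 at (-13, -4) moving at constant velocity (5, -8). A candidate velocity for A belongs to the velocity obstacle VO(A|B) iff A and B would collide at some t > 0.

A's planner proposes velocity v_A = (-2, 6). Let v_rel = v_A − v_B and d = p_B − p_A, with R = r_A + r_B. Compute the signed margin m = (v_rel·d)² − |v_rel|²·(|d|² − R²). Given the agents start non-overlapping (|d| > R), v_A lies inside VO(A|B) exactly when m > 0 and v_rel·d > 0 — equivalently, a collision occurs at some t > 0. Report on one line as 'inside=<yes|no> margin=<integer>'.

d = (-3, -15),  |d|² = 234;  R = 7+8 = 15,  c = 234−15² = 9
v_rel = (-7, 14),  |v_rel|² = 245;  v_rel·d = (-7)·(-3) + (14)·(-15) = -189
245·t² + 378·t + 9 = 0  ⇒  m = (-189)² − 245·9 = 33516
m = 33516 > 0,  v_rel·d = -189 < 0  ⇒  outside

inside=no margin=33516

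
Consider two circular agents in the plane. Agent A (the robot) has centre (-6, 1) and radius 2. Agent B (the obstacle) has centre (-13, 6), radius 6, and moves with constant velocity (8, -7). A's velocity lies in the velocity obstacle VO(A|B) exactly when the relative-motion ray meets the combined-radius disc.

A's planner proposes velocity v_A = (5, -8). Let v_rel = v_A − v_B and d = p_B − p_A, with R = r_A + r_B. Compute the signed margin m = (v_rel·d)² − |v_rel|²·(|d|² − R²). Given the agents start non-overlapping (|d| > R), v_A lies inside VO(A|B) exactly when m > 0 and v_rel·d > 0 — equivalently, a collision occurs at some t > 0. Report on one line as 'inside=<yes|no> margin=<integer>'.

d = (-7, 5),  |d|² = 74;  R = 2+6 = 8,  c = 74−8² = 10
v_rel = (-3, -1),  |v_rel|² = 10;  v_rel·d = (-3)·(-7) + (-1)·(5) = 16
10·t² − 32·t + 10 = 0  ⇒  m = 16² − 10·10 = 156
m = 156 > 0,  v_rel·d = 16 > 0  ⇒  inside

inside=yes margin=156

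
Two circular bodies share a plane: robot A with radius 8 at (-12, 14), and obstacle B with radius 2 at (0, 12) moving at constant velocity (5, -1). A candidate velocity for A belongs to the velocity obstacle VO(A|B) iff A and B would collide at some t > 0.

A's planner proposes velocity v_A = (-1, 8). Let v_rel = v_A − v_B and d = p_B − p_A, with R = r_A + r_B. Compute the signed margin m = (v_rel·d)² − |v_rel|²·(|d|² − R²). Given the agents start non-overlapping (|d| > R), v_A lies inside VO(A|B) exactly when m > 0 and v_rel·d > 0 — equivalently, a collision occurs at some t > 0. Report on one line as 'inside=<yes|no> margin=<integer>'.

d = (12, -2),  |d|² = 148;  R = 8+2 = 10,  c = 148−10² = 48
v_rel = (-6, 9),  |v_rel|² = 117;  v_rel·d = (-6)·(12) + (9)·(-2) = -90
117·t² + 180·t + 48 = 0  ⇒  m = (-90)² − 117·48 = 2484
m = 2484 > 0,  v_rel·d = -90 < 0  ⇒  outside

inside=no margin=2484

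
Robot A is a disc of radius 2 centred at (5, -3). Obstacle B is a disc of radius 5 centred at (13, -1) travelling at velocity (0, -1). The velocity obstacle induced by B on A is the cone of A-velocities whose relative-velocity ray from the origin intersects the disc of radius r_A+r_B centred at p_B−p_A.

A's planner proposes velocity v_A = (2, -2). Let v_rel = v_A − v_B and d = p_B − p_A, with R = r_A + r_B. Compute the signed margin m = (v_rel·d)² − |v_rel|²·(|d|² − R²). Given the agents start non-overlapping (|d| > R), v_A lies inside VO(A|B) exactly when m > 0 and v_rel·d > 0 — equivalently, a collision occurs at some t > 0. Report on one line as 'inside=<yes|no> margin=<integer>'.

d = (8, 2),  |d|² = 68;  R = 2+5 = 7,  c = 68−7² = 19
v_rel = (2, -1),  |v_rel|² = 5;  v_rel·d = (2)·(8) + (-1)·(2) = 14
5·t² − 28·t + 19 = 0  ⇒  m = 14² − 5·19 = 101
m = 101 > 0,  v_rel·d = 14 > 0  ⇒  inside

inside=yes margin=101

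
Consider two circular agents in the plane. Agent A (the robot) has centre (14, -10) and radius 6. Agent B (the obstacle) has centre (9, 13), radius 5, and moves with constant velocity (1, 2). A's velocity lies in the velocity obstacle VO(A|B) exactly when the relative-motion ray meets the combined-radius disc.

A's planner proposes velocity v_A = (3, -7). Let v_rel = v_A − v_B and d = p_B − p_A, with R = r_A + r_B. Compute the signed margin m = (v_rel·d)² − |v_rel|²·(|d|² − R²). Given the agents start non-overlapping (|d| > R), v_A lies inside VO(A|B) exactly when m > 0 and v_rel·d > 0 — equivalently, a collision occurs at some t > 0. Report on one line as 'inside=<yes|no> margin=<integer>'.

d = (-5, 23),  |d|² = 554;  R = 6+5 = 11,  c = 554−11² = 433
v_rel = (2, -9),  |v_rel|² = 85;  v_rel·d = (2)·(-5) + (-9)·(23) = -217
85·t² + 434·t + 433 = 0  ⇒  m = (-217)² − 85·433 = 10284
m = 10284 > 0,  v_rel·d = -217 < 0  ⇒  outside

inside=no margin=10284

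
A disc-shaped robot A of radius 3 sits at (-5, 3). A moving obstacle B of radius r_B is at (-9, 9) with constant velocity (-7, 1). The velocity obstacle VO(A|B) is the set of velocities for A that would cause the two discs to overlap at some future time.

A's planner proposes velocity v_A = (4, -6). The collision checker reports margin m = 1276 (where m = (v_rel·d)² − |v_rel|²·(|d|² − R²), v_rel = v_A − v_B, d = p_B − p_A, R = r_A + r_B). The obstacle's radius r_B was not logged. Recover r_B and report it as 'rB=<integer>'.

m = 1276
d = (-4, 6);  v_rel = (11, -7),  |v_rel|² = 170
v_rel×d = (11)·(6) − (-7)·(-4) = 38
since m = R²·170 − 38²:  R² = (1444 + 1276) / 170 = 16
R = √16 = 4  ⇒  r_B = 4 − 3 = 1

rB=1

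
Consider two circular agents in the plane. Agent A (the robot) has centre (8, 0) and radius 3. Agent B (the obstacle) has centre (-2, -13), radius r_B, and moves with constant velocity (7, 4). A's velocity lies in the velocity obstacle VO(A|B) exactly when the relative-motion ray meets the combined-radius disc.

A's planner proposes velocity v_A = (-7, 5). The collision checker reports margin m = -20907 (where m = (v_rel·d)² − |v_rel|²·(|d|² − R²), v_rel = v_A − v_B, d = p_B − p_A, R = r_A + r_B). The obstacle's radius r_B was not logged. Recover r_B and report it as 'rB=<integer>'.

m = -20907
d = (-10, -13);  v_rel = (-14, 1),  |v_rel|² = 197
v_rel×d = (-14)·(-13) − (1)·(-10) = 192
since m = R²·197 − 192²:  R² = (36864 + -20907) / 197 = 81
R = √81 = 9  ⇒  r_B = 9 − 3 = 6

rB=6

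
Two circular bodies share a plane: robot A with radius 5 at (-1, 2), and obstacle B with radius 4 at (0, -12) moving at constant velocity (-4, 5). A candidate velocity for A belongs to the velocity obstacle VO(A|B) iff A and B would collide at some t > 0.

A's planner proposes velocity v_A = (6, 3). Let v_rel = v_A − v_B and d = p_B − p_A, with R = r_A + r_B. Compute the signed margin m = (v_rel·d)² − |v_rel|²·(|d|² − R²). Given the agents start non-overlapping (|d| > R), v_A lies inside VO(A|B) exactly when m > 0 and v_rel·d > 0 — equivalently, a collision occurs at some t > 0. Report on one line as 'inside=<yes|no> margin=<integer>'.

d = (1, -14),  |d|² = 197;  R = 5+4 = 9,  c = 197−9² = 116
v_rel = (10, -2),  |v_rel|² = 104;  v_rel·d = (10)·(1) + (-2)·(-14) = 38
104·t² − 76·t + 116 = 0  ⇒  m = 38² − 104·116 = -10620
m = -10620 < 0,  v_rel·d = 38 > 0  ⇒  outside

inside=no margin=-10620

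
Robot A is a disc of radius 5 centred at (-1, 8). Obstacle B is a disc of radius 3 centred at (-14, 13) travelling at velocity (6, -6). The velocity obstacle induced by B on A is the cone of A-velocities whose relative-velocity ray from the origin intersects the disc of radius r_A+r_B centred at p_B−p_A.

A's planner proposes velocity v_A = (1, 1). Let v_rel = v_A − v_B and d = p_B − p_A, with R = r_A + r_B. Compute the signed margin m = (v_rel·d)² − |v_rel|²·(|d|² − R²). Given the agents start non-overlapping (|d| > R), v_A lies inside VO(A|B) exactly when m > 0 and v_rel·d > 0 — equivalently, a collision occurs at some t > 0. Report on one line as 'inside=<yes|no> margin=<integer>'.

d = (-13, 5),  |d|² = 194;  R = 5+3 = 8,  c = 194−8² = 130
v_rel = (-5, 7),  |v_rel|² = 74;  v_rel·d = (-5)·(-13) + (7)·(5) = 100
74·t² − 200·t + 130 = 0  ⇒  m = 100² − 74·130 = 380
m = 380 > 0,  v_rel·d = 100 > 0  ⇒  inside

inside=yes margin=380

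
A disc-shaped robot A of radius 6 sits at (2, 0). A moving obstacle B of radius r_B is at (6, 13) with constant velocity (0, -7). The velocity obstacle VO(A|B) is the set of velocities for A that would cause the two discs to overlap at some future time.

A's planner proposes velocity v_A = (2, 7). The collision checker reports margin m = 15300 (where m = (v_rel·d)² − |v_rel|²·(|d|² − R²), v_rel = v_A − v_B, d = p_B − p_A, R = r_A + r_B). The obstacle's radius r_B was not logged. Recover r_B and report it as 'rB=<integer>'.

m = 15300
d = (4, 13);  v_rel = (2, 14),  |v_rel|² = 200
v_rel×d = (2)·(13) − (14)·(4) = -30
since m = R²·200 − (-30)²:  R² = (900 + 15300) / 200 = 81
R = √81 = 9  ⇒  r_B = 9 − 6 = 3

rB=3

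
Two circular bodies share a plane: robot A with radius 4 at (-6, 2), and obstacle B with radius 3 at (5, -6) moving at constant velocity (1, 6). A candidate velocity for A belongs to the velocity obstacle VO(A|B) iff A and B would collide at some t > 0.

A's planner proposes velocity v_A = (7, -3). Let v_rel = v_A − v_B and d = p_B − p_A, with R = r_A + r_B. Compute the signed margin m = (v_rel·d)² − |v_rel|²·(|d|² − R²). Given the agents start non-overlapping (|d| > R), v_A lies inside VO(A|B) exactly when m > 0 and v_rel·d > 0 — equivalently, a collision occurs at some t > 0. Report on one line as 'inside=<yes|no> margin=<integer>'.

d = (11, -8),  |d|² = 185;  R = 4+3 = 7,  c = 185−7² = 136
v_rel = (6, -9),  |v_rel|² = 117;  v_rel·d = (6)·(11) + (-9)·(-8) = 138
117·t² − 276·t + 136 = 0  ⇒  m = 138² − 117·136 = 3132
m = 3132 > 0,  v_rel·d = 138 > 0  ⇒  inside

inside=yes margin=3132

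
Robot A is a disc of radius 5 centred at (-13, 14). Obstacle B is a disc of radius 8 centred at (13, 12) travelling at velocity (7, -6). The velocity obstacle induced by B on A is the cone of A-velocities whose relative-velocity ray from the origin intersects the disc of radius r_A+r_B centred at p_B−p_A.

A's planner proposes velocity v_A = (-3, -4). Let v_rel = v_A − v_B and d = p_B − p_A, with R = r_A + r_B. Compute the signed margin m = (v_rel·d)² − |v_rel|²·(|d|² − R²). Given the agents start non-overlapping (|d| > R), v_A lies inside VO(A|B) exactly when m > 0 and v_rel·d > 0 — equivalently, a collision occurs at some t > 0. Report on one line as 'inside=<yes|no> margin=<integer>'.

d = (26, -2),  |d|² = 680;  R = 5+8 = 13,  c = 680−13² = 511
v_rel = (-10, 2),  |v_rel|² = 104;  v_rel·d = (-10)·(26) + (2)·(-2) = -264
104·t² + 528·t + 511 = 0  ⇒  m = (-264)² − 104·511 = 16552
m = 16552 > 0,  v_rel·d = -264 < 0  ⇒  outside

inside=no margin=16552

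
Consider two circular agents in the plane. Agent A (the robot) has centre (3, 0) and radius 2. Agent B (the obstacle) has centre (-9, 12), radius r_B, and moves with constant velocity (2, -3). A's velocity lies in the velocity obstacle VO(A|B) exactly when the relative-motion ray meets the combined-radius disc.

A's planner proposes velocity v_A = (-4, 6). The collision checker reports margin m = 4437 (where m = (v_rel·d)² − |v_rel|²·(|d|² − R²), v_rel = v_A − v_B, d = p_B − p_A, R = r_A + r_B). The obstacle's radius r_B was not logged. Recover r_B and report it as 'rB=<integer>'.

m = 4437
d = (-12, 12);  v_rel = (-6, 9),  |v_rel|² = 117
v_rel×d = (-6)·(12) − (9)·(-12) = 36
since m = R²·117 − 36²:  R² = (1296 + 4437) / 117 = 49
R = √49 = 7  ⇒  r_B = 7 − 2 = 5

rB=5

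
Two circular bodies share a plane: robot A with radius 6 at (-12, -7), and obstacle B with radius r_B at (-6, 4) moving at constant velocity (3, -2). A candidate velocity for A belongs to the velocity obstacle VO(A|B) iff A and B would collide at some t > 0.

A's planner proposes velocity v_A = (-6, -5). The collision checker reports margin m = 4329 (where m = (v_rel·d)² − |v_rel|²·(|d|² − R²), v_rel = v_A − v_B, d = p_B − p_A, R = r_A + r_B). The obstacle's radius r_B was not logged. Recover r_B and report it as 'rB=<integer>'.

m = 4329
d = (6, 11);  v_rel = (-9, -3),  |v_rel|² = 90
v_rel×d = (-9)·(11) − (-3)·(6) = -81
since m = R²·90 − (-81)²:  R² = (6561 + 4329) / 90 = 121
R = √121 = 11  ⇒  r_B = 11 − 6 = 5

rB=5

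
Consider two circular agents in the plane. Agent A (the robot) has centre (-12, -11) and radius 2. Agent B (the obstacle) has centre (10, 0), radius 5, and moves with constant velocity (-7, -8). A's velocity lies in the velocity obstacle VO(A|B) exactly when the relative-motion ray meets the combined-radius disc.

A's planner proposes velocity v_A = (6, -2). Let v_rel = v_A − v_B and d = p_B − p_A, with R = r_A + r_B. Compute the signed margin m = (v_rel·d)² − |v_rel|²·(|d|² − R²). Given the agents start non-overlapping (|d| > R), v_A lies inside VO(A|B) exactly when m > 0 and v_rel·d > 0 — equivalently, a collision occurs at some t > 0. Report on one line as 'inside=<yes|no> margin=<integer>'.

d = (22, 11),  |d|² = 605;  R = 2+5 = 7,  c = 605−7² = 556
v_rel = (13, 6),  |v_rel|² = 205;  v_rel·d = (13)·(22) + (6)·(11) = 352
205·t² − 704·t + 556 = 0  ⇒  m = 352² − 205·556 = 9924
m = 9924 > 0,  v_rel·d = 352 > 0  ⇒  inside

inside=yes margin=9924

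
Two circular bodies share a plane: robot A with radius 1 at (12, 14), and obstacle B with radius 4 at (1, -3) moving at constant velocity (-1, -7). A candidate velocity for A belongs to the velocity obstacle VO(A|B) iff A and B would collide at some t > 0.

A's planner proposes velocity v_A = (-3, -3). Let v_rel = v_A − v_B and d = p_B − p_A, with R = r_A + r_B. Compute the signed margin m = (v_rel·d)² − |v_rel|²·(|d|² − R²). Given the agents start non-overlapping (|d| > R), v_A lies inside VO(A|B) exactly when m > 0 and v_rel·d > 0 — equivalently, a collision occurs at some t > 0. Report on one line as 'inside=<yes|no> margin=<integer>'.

d = (-11, -17),  |d|² = 410;  R = 1+4 = 5,  c = 410−5² = 385
v_rel = (-2, 4),  |v_rel|² = 20;  v_rel·d = (-2)·(-11) + (4)·(-17) = -46
20·t² + 92·t + 385 = 0  ⇒  m = (-46)² − 20·385 = -5584
m = -5584 < 0,  v_rel·d = -46 < 0  ⇒  outside

inside=no margin=-5584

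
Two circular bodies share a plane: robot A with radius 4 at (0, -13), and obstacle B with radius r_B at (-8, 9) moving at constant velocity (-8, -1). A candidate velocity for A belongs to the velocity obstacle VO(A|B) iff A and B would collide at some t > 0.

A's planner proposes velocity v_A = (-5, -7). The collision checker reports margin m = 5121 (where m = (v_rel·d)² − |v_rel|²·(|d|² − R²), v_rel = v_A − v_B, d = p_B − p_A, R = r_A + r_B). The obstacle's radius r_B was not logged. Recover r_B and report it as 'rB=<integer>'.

m = 5121
d = (-8, 22);  v_rel = (3, -6),  |v_rel|² = 45
v_rel×d = (3)·(22) − (-6)·(-8) = 18
since m = R²·45 − 18²:  R² = (324 + 5121) / 45 = 121
R = √121 = 11  ⇒  r_B = 11 − 4 = 7

rB=7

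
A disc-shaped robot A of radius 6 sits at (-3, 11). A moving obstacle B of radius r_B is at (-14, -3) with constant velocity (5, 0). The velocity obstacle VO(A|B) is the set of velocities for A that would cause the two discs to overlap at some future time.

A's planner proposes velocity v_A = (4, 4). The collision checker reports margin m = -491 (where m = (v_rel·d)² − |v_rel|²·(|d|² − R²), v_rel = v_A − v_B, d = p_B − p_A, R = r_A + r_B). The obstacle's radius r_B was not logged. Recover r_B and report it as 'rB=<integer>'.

m = -491
d = (-11, -14);  v_rel = (-1, 4),  |v_rel|² = 17
v_rel×d = (-1)·(-14) − (4)·(-11) = 58
since m = R²·17 − 58²:  R² = (3364 + -491) / 17 = 169
R = √169 = 13  ⇒  r_B = 13 − 6 = 7

rB=7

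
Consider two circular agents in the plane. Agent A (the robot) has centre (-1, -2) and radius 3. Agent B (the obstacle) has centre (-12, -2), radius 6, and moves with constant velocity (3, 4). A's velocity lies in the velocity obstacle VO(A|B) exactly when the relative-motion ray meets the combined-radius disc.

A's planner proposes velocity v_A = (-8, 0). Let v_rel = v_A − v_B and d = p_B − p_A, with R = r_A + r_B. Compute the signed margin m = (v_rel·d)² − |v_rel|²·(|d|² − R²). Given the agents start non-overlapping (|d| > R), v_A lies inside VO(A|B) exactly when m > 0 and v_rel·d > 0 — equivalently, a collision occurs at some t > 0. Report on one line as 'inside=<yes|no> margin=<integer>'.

d = (-11, 0),  |d|² = 121;  R = 3+6 = 9,  c = 121−9² = 40
v_rel = (-11, -4),  |v_rel|² = 137;  v_rel·d = (-11)·(-11) + (-4)·(0) = 121
137·t² − 242·t + 40 = 0  ⇒  m = 121² − 137·40 = 9161
m = 9161 > 0,  v_rel·d = 121 > 0  ⇒  inside

inside=yes margin=9161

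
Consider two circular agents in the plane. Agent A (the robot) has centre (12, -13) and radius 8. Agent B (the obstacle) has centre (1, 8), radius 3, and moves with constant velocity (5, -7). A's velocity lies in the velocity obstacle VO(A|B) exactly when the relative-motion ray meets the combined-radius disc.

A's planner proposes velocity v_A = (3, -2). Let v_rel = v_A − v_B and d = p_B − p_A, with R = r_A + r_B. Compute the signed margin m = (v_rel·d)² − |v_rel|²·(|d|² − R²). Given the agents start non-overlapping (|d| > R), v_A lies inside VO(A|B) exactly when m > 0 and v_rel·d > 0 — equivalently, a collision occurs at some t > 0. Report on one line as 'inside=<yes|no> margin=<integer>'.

d = (-11, 21),  |d|² = 562;  R = 8+3 = 11,  c = 562−11² = 441
v_rel = (-2, 5),  |v_rel|² = 29;  v_rel·d = (-2)·(-11) + (5)·(21) = 127
29·t² − 254·t + 441 = 0  ⇒  m = 127² − 29·441 = 3340
m = 3340 > 0,  v_rel·d = 127 > 0  ⇒  inside

inside=yes margin=3340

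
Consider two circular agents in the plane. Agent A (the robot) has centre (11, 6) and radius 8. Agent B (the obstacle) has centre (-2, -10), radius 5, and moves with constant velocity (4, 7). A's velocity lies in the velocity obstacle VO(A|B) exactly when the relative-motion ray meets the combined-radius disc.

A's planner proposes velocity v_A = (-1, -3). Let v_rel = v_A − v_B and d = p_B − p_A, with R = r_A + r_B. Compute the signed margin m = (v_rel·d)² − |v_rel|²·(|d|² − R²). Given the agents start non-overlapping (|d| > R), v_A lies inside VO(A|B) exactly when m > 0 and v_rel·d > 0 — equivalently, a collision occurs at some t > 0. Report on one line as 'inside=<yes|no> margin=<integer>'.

d = (-13, -16),  |d|² = 425;  R = 8+5 = 13,  c = 425−13² = 256
v_rel = (-5, -10),  |v_rel|² = 125;  v_rel·d = (-5)·(-13) + (-10)·(-16) = 225
125·t² − 450·t + 256 = 0  ⇒  m = 225² − 125·256 = 18625
m = 18625 > 0,  v_rel·d = 225 > 0  ⇒  inside

inside=yes margin=18625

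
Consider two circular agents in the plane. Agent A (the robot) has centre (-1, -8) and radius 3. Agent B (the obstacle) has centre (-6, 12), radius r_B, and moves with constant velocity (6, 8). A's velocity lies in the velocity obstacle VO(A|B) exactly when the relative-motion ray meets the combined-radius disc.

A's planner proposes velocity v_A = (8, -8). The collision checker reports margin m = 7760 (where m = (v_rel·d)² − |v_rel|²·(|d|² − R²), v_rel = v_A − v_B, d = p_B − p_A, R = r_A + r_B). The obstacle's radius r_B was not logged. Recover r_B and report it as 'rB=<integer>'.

m = 7760
d = (-5, 20);  v_rel = (2, -16),  |v_rel|² = 260
v_rel×d = (2)·(20) − (-16)·(-5) = -40
since m = R²·260 − (-40)²:  R² = (1600 + 7760) / 260 = 36
R = √36 = 6  ⇒  r_B = 6 − 3 = 3

rB=3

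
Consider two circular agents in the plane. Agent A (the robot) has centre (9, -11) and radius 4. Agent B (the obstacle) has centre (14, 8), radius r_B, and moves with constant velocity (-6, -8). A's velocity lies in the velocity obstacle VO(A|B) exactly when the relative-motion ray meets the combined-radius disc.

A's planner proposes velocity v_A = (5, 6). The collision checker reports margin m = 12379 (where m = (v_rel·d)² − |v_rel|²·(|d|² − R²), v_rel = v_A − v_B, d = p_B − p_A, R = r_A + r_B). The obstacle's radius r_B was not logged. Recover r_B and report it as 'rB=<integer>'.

m = 12379
d = (5, 19);  v_rel = (11, 14),  |v_rel|² = 317
v_rel×d = (11)·(19) − (14)·(5) = 139
since m = R²·317 − 139²:  R² = (19321 + 12379) / 317 = 100
R = √100 = 10  ⇒  r_B = 10 − 4 = 6

rB=6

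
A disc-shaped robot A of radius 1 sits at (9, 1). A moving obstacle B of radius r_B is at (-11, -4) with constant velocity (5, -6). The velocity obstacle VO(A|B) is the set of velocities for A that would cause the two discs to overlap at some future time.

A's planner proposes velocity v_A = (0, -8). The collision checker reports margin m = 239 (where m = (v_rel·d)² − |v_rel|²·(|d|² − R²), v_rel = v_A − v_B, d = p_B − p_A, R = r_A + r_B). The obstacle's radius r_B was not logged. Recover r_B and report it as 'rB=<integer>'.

m = 239
d = (-20, -5);  v_rel = (-5, -2),  |v_rel|² = 29
v_rel×d = (-5)·(-5) − (-2)·(-20) = -15
since m = R²·29 − (-15)²:  R² = (225 + 239) / 29 = 16
R = √16 = 4  ⇒  r_B = 4 − 1 = 3

rB=3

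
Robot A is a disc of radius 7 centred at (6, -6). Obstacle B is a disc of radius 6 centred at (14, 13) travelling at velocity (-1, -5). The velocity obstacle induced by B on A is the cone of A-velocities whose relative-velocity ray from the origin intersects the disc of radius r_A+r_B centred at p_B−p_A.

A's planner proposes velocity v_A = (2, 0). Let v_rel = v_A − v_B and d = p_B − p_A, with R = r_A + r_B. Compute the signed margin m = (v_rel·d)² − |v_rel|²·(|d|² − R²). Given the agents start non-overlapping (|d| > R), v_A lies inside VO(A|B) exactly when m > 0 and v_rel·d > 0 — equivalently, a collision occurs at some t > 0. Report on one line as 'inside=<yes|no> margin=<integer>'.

d = (8, 19),  |d|² = 425;  R = 7+6 = 13,  c = 425−13² = 256
v_rel = (3, 5),  |v_rel|² = 34;  v_rel·d = (3)·(8) + (5)·(19) = 119
34·t² − 238·t + 256 = 0  ⇒  m = 119² − 34·256 = 5457
m = 5457 > 0,  v_rel·d = 119 > 0  ⇒  inside

inside=yes margin=5457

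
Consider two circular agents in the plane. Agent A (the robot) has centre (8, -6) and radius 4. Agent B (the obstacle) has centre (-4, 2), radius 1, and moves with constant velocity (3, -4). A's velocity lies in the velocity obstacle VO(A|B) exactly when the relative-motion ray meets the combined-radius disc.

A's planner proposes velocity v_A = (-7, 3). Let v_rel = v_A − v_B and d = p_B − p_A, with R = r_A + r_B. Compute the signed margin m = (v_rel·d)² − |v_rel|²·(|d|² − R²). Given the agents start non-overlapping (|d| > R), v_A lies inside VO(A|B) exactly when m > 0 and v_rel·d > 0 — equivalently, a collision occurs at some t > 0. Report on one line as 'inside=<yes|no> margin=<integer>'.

d = (-12, 8),  |d|² = 208;  R = 4+1 = 5,  c = 208−5² = 183
v_rel = (-10, 7),  |v_rel|² = 149;  v_rel·d = (-10)·(-12) + (7)·(8) = 176
149·t² − 352·t + 183 = 0  ⇒  m = 176² − 149·183 = 3709
m = 3709 > 0,  v_rel·d = 176 > 0  ⇒  inside

inside=yes margin=3709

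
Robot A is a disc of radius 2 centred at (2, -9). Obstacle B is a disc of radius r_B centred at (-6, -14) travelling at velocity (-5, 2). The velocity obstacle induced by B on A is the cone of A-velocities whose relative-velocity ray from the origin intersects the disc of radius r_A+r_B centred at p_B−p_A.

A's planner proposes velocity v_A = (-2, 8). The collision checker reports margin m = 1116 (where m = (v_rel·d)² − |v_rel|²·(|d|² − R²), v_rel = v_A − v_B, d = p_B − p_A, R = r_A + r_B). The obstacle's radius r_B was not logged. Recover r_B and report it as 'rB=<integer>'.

m = 1116
d = (-8, -5);  v_rel = (3, 6),  |v_rel|² = 45
v_rel×d = (3)·(-5) − (6)·(-8) = 33
since m = R²·45 − 33²:  R² = (1089 + 1116) / 45 = 49
R = √49 = 7  ⇒  r_B = 7 − 2 = 5

rB=5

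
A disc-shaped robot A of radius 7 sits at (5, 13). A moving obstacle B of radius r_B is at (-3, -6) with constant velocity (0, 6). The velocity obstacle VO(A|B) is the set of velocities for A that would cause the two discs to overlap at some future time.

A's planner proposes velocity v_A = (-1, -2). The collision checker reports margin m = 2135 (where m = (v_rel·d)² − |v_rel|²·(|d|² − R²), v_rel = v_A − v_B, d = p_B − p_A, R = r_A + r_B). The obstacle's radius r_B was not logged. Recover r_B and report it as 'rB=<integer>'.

m = 2135
d = (-8, -19);  v_rel = (-1, -8),  |v_rel|² = 65
v_rel×d = (-1)·(-19) − (-8)·(-8) = -45
since m = R²·65 − (-45)²:  R² = (2025 + 2135) / 65 = 64
R = √64 = 8  ⇒  r_B = 8 − 7 = 1

rB=1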